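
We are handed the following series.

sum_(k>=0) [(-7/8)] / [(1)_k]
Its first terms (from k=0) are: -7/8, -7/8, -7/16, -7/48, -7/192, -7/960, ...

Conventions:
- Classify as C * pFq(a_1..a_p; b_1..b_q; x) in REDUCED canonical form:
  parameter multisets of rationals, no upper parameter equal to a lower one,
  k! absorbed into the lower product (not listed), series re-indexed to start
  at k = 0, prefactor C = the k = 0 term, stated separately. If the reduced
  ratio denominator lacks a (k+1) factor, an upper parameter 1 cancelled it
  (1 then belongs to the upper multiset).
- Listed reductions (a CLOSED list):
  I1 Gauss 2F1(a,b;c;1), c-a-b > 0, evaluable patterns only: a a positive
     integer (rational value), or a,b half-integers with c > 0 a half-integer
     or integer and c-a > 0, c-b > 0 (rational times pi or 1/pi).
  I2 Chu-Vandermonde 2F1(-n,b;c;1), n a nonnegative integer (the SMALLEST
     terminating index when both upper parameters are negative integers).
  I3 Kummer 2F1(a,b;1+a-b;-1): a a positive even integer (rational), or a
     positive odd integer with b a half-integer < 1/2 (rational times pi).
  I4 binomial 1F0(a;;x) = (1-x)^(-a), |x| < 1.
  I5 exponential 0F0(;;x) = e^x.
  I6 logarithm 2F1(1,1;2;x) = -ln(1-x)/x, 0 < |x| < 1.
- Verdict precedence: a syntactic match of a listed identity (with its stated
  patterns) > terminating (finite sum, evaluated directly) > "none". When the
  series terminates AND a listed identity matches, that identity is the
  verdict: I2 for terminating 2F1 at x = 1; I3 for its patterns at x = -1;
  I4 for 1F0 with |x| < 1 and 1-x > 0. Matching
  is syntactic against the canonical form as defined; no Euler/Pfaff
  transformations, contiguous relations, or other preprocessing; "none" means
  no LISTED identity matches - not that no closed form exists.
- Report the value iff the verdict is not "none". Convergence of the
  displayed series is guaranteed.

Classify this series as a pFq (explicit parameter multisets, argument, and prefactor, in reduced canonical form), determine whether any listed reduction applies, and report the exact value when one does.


With C = -7/8: the canonical form is 0F0(-; -; 1). Verdict (x = 1): the exponential series (I5) applies (the 0F0 exponential series at x = 1). Hence: (-7/8) * e^(1).

Structural cue: x = 1 and (1)_k (prefactor -7/8) is k! itself.
Adjacent-term ratio: r(k) = 1 * 1 / [(k+1)] ; factor over Q: parameters, x = 1, and C = -7/8.


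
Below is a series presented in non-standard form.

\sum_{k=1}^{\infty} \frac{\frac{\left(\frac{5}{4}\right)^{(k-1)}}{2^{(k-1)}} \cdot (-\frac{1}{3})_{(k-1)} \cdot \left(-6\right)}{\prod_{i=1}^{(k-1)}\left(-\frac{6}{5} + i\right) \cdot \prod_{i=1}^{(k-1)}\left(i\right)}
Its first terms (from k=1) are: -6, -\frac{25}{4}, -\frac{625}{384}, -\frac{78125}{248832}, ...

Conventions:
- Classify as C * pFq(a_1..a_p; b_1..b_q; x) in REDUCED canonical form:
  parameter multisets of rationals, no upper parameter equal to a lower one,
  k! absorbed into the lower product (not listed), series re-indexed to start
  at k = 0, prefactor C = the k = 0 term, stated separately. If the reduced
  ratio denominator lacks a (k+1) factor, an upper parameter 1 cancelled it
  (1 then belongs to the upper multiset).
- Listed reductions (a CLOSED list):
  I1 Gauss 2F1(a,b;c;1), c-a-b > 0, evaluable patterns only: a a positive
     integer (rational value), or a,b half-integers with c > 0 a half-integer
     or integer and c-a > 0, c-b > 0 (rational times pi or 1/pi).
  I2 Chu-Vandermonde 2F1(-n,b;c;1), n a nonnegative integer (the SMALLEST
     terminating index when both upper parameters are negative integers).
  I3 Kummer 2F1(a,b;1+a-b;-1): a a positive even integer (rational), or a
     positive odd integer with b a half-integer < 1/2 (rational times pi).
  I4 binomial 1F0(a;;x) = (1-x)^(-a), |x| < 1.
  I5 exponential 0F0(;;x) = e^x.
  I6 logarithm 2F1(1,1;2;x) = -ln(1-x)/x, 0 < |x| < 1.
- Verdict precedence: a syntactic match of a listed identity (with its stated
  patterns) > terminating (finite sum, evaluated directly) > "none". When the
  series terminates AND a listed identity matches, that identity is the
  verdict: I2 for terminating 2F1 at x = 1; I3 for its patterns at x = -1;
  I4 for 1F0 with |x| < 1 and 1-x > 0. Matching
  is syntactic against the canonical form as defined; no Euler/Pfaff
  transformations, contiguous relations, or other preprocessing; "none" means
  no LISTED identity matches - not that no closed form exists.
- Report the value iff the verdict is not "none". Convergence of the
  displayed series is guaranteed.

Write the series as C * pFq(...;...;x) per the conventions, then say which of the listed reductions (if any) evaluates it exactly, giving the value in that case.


Canonical form: C = -6 times 1F1 with upper {-\frac{1}{3}}, lower {-\frac{1}{5}}, x = \frac{5}{8}. Verdict: no listed reduction: x = \frac{5}{8} and upper {-\frac{1}{3}} fail every I1-I6 pattern.

Structural cue: with t_0 = -6, the product of the first k integers (C = -6, x = 5/8) is k!.
Ratio: r(k) = \frac{5}{8} * (k-\frac{1}{3}) / [(k-\frac{1}{5}) (k+1)] - poly over poly, x = \frac{5}{8} from leading terms; C = -6 at k = 0.


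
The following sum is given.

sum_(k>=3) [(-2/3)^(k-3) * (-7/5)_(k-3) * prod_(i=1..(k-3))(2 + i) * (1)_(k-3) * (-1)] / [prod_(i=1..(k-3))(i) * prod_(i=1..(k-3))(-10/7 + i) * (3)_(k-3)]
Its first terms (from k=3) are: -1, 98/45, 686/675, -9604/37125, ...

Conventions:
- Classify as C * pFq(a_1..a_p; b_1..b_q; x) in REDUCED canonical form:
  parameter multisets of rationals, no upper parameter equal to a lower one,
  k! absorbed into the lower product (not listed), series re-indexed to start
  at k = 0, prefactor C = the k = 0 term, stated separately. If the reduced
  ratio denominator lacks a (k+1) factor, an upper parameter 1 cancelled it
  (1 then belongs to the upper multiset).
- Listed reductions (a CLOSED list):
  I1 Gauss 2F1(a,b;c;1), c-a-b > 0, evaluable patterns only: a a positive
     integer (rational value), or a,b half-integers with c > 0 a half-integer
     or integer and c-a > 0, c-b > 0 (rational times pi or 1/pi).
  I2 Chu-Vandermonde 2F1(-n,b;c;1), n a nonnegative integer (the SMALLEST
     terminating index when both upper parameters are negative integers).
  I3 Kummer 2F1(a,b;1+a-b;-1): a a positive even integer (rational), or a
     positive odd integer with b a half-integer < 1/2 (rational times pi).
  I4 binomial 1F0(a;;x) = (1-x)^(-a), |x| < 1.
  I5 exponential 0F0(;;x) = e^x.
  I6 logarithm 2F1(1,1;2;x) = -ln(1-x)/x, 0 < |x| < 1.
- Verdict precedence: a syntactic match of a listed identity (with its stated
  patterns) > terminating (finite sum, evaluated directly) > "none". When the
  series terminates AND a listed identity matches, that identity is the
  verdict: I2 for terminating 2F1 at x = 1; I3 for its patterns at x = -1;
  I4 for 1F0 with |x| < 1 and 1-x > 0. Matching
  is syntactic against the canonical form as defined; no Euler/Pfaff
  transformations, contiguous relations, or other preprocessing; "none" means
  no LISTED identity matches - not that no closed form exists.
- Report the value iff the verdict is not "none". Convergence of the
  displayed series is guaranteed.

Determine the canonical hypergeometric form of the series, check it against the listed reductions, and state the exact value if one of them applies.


x = -2/3 here; the reduced form reads 2F1, upper {-7/5, 1}, lower {-3/7}, C = -1. Verdict: no listed reduction: x = -2/3 and upper {-7/5, 1} fail every I1-I6 pattern.

The tell: t_0 being -1, the parameter 3 appears in both the upper and lower lists and cancels.
Adjacent-term ratio: r(k) = (-2/3) * (k-7/5) (k+1) / [(k-3/7) (k+1)] - poly over poly, x = (-2/3) from leading terms; C = -1 at k = 0.


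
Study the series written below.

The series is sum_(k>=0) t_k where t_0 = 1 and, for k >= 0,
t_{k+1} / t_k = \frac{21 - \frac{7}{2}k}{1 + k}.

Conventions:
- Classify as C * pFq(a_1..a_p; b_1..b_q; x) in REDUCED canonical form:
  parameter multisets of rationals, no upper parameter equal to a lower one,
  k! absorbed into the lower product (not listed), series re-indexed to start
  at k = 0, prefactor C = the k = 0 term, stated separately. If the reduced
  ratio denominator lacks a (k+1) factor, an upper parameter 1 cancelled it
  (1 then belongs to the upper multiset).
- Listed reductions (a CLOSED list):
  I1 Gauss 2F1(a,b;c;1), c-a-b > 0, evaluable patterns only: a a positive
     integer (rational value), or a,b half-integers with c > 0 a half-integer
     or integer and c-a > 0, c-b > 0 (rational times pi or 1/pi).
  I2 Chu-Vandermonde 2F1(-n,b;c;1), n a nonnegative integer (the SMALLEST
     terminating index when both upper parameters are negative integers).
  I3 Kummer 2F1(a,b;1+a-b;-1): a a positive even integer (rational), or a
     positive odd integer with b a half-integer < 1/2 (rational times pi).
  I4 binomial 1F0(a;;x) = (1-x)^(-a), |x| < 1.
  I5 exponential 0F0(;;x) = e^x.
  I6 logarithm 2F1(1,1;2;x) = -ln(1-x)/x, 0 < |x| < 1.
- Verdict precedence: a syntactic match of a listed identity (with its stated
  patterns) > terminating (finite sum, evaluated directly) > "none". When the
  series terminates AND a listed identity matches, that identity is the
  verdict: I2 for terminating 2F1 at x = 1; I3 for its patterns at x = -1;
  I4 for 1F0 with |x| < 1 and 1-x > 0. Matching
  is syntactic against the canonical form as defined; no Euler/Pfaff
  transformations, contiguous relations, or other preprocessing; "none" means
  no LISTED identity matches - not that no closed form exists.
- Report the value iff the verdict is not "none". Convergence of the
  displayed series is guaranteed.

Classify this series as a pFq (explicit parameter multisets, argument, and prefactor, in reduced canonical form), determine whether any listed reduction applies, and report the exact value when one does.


First insight: from the first term 1: the expanded ratio factors over Q; C = 1, roots give parameters.
Step ratio: r(k) = -\frac{7}{2} * (k-6) / [(k+1)] - rational; roots negated = parameters, x = -\frac{7}{2}, C = 1.

This is 1 * 1F0(-6; -; -\frac{7}{2}) in reduced canonical form. Verdict: terminating - upper -6 stops the sum at k = 6; the 7 terms are added exactly. Hence: \frac{531441}{64}.


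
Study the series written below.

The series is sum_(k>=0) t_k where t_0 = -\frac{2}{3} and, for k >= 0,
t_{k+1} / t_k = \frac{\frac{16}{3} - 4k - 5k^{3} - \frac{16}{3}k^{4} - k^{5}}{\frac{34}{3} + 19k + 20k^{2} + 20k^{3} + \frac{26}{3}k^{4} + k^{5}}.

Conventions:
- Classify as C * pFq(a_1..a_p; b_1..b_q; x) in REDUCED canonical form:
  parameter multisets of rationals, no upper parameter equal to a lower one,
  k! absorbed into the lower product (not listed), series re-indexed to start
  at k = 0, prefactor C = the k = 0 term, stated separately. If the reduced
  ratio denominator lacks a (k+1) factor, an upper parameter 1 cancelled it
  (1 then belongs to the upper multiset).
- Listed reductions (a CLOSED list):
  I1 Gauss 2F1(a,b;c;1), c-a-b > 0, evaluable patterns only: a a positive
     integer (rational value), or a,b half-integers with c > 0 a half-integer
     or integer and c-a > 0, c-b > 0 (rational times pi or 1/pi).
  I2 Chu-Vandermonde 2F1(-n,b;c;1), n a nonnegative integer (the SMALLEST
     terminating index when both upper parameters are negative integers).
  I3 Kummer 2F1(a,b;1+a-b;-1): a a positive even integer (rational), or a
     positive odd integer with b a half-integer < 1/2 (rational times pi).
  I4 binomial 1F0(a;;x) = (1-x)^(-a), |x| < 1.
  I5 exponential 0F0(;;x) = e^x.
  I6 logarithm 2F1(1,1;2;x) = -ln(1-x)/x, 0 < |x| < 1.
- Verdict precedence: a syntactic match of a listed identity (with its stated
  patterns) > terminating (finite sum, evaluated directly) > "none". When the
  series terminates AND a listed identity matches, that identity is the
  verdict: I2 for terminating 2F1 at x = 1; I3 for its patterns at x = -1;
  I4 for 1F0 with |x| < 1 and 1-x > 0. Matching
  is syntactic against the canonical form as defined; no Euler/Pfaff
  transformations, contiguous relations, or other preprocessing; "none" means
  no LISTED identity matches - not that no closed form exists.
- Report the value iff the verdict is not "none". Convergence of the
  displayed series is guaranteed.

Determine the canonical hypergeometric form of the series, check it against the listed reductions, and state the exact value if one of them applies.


At argument -1: a 2F1 with upper {-\frac{2}{3}, 4}, lower {\frac{17}{3}}, scaled by C = -\frac{2}{3}. Verdict: the Kummer evaluation I3 matches (x = -1; c = \frac{17}{3} equals 1+a-b for upper {-\frac{2}{3}, 4}: listed pattern). Hence: -\frac{77}{81}.

First insight: t_0 being -\frac{2}{3}, cancel k^2 + 1 from the displayed ratio first; then C = -2/3, x = -1.
Term ratio: r(k) = -1 * (k-\frac{2}{3}) (k+4) / [(k+\frac{17}{3}) (k+1)] - poly over poly, x = -1 from leading terms; C = -\frac{2}{3} at k = 0.


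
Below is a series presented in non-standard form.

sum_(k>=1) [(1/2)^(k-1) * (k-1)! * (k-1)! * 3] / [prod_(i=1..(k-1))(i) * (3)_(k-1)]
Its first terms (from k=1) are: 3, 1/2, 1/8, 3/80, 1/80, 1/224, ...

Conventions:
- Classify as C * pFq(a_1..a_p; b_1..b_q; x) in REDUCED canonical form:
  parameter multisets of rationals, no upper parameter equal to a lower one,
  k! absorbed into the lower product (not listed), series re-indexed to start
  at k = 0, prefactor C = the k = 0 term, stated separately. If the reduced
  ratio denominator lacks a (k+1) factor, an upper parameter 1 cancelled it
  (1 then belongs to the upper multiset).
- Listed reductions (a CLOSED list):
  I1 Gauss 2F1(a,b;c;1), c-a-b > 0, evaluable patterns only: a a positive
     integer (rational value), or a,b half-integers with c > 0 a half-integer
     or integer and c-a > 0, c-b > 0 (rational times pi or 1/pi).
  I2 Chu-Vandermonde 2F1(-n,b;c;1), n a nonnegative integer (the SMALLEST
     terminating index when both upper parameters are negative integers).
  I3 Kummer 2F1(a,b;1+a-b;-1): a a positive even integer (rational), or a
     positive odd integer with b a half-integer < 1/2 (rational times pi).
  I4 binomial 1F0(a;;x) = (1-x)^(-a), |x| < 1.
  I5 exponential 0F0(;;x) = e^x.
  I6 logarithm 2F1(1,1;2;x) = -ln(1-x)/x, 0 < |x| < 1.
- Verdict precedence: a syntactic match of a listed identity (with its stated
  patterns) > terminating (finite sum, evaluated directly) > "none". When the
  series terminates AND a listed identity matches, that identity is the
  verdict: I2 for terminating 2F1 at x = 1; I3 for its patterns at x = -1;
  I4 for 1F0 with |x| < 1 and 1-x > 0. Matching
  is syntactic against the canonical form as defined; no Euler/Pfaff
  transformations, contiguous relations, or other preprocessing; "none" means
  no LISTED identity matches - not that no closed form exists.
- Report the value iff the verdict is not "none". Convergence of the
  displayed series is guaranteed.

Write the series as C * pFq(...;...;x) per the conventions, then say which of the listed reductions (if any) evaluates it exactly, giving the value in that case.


Reduced: x = 1/2, 2F1, upper = {1, 1}, lower = {3}, C = 3. Verdict: none. Every listed pattern misses the 2F1 form at 1/2, upper {1, 1}.

First insight: from the first term 3: the factorial ratio (prefactor 3) (k+a-1)!/(a-1)! is a rising factorial (a)_k.
Adjacent-term ratio: r(k) = (1/2) * (k+1) (k+1) / [(k+3) (k+1)] - rational in k, leading ratio (1/2); with t_0 = 3, classification follows.


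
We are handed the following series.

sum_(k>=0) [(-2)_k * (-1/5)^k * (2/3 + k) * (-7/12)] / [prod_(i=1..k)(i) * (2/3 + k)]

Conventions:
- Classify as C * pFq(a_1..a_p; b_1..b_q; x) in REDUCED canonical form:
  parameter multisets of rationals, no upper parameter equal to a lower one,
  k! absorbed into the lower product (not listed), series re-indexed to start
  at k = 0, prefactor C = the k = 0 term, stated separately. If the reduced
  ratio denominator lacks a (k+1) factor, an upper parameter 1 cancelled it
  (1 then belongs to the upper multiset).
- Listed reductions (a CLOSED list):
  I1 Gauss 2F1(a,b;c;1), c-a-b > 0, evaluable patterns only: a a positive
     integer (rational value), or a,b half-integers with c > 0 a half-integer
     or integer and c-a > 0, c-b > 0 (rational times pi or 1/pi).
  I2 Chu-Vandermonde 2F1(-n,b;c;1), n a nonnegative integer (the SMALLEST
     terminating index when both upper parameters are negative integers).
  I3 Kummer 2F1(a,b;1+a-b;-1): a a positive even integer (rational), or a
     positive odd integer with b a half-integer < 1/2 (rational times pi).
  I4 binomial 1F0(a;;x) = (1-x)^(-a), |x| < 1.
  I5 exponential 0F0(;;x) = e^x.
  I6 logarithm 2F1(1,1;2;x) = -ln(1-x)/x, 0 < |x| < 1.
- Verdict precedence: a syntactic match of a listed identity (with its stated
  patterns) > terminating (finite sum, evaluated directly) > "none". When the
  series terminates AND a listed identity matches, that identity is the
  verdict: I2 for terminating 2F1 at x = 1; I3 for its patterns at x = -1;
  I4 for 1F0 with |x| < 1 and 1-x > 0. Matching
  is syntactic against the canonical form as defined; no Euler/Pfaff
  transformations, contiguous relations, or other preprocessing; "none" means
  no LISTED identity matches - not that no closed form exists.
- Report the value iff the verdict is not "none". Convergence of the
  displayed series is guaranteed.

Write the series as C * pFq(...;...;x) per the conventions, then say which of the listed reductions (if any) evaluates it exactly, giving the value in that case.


Canonical form: C = -7/12 times 1F0 with upper {-2}, lower {-}, x = -1/5. Verdict: this is the I4 binomial reduction (the 1F0 binomial series: exponent 2, x = -1/5). Exact value: -21/25.

The tell: t_0 being -7/12, the product of the first k integers (prefactor -7/12) is k!.
Term ratio: r(k) = (-1/5) * (k-2) / [(k+1)] - rational in k. x = (-1/5); t_0 = -7/12; negate the roots.


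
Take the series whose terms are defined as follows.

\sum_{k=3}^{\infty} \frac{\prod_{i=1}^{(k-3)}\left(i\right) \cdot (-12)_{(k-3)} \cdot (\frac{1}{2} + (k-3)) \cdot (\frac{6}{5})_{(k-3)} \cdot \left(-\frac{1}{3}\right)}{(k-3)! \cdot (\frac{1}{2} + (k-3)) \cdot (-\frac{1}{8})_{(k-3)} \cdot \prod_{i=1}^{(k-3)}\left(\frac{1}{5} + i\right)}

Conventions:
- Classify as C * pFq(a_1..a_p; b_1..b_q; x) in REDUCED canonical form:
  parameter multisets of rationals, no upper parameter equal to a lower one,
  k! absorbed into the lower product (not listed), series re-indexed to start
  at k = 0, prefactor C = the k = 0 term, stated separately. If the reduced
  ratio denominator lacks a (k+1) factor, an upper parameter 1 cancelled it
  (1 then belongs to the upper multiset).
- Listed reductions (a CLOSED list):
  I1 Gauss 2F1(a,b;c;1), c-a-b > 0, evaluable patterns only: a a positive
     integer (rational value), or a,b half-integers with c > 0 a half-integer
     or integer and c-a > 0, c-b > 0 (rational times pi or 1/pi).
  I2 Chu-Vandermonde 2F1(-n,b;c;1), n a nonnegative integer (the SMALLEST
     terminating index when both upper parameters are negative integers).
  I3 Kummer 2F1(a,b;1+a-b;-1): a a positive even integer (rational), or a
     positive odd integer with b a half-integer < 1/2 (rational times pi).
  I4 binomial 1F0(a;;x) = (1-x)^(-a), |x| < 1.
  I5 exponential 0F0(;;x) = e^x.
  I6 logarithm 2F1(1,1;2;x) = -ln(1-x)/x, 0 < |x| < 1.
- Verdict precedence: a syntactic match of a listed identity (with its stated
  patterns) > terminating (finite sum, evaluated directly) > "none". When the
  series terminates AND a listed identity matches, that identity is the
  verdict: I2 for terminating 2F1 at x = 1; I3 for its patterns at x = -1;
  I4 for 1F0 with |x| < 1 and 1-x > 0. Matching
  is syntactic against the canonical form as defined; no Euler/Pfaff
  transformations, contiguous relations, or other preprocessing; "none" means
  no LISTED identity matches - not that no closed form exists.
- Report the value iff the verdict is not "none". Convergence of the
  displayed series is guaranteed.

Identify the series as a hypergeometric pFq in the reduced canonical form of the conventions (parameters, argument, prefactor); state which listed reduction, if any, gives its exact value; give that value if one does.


x = 1 here; the reduced form reads 2F1, upper {-12, 1}, lower {-\frac{1}{8}}, C = -\frac{1}{3}. Verdict: Vandermonde's identity (I2) fires (terminating 2F1 at x = 1 with n = 12, b = 1, c = -\frac{1}{8}). Sum: \frac{1}{29}.

Key step: t_0 = -\frac{1}{3} here, and k + 1/2 divides numerator and denominator alike; C = -1/3, x = 1 after cancelling.
Consecutive-term ratio: r(k) = 1 * (k-12) (k+1) / [(k-\frac{1}{8}) (k+1)] - rational in k. x = 1; t_0 = -\frac{1}{3}; negate the roots.


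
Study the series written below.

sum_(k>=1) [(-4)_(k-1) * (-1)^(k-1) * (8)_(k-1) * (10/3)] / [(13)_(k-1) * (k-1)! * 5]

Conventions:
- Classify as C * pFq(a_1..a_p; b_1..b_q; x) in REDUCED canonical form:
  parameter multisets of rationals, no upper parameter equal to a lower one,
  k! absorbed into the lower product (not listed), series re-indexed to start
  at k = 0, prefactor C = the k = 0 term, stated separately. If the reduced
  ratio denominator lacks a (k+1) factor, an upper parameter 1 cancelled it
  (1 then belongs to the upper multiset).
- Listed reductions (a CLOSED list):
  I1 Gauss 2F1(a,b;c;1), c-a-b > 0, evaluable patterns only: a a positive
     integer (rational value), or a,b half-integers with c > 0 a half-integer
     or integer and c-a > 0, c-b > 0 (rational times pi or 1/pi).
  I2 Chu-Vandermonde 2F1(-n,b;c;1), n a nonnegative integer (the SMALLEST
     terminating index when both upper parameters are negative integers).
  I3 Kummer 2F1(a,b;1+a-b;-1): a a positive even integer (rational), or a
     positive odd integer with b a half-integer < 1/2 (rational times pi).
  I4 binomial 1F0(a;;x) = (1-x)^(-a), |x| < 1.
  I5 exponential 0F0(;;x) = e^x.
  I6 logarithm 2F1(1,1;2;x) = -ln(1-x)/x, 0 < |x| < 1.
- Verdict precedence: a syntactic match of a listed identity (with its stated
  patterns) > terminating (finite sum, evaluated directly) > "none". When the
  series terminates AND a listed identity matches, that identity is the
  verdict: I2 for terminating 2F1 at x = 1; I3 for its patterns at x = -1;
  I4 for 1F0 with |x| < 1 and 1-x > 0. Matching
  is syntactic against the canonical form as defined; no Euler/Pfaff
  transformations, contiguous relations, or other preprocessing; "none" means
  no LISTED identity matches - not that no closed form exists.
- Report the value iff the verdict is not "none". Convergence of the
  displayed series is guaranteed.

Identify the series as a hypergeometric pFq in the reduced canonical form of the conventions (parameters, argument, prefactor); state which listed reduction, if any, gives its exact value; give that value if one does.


Key step: t_0 = 2/3 here, and the constant factors (C = 2/3, x = -1) combine into one prefactor.
Step ratio: r(k) = (-1) * (k-4) (k+8) / [(k+13) (k+1)] - rational in k. x = (-1); t_0 = 2/3; negate the roots.

This is 2/3 * 2F1(-4, 8; 13; -1) in reduced canonical form. Verdict: Kummer's theorem (I3) matches (x = -1; c = 13 equals 1+a-b for upper {-4, 8}: listed pattern). Sum: 33/7.


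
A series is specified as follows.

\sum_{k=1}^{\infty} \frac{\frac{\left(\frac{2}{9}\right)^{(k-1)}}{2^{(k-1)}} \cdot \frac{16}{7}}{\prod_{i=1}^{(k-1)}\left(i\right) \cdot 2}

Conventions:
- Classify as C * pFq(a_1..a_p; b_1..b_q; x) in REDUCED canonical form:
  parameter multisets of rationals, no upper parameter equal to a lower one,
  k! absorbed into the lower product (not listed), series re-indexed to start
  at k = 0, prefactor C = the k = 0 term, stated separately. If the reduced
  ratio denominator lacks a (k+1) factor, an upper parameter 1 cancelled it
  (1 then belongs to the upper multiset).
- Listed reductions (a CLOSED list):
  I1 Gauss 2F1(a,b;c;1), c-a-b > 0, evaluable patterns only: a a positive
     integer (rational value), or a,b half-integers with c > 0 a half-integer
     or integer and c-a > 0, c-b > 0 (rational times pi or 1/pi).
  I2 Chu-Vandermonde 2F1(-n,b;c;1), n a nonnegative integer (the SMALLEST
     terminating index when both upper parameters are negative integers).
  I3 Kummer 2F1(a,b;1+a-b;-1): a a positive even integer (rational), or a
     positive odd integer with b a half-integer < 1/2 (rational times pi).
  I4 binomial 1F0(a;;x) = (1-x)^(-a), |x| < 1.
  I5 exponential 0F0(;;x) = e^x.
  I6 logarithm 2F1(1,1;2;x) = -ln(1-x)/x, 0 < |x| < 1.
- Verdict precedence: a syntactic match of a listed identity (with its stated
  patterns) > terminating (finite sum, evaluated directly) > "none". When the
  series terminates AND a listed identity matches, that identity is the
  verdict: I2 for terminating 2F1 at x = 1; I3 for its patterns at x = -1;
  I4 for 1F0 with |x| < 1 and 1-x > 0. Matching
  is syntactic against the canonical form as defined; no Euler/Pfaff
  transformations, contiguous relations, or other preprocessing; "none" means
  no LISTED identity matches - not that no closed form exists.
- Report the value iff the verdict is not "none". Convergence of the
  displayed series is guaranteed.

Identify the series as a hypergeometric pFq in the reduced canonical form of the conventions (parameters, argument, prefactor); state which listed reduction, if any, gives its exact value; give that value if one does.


With C = \frac{8}{7}: the canonical form is 0F0(-; -; \frac{1}{9}). Verdict: this is the I5 exponential reduction (the 0F0 exponential series at x = \frac{1}{9}). Value: \frac{8}{7} \cdot e^{\frac{1}{9}}.

Key step: t_0 being \frac{8}{7}, the product of the first k integers (C = 8/7) is k!.
Adjacent-term ratio: r(k) = \frac{1}{9} * 1 / [(k+1)] - rational in k. x = \frac{1}{9}; t_0 = \frac{8}{7}; negate the roots.


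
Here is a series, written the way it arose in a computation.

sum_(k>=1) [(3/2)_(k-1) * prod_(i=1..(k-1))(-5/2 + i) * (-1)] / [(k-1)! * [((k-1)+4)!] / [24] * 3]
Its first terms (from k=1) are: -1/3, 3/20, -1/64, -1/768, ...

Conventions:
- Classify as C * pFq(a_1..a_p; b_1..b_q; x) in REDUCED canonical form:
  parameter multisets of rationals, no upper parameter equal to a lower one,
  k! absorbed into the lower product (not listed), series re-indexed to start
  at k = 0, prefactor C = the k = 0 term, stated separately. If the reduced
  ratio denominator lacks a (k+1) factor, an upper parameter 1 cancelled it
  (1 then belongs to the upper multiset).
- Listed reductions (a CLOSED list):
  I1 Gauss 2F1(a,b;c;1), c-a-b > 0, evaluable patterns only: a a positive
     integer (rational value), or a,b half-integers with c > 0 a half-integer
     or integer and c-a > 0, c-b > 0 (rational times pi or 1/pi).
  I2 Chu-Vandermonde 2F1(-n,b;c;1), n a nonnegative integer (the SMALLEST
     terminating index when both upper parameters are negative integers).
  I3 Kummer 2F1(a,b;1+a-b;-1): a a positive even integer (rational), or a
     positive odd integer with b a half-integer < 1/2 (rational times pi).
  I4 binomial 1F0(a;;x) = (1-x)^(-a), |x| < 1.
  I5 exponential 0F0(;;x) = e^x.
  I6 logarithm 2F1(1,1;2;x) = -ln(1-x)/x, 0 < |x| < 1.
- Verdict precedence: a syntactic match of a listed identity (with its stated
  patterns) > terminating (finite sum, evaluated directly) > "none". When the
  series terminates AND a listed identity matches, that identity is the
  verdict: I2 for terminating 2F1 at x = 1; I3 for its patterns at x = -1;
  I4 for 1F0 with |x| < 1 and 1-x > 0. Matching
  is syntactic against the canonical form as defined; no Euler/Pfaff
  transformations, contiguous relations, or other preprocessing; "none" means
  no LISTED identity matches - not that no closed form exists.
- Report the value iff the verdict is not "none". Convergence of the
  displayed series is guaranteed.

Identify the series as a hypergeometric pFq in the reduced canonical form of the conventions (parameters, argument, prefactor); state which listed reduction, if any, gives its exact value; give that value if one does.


At argument 1: a 2F1 with upper {-3/2, 3/2}, lower {5}, scaled by C = -1/3. Verdict (x = 1): the half-integer Gauss pattern (I1) applies (x = 1; upper {-3/2, 3/2} half-integers, c = 5 in the evaluable pattern). Value: (-32768/51975) / pi.

First insight: from the first term -1/3: the running product (prefactor -1/3) telescopes to a rising factorial.
Adjacent-term ratio: r(k) = 1 * (k-3/2) (k+3/2) / [(k+5) (k+1)] ; factor over Q: parameters, x = 1, and C = -1/3.


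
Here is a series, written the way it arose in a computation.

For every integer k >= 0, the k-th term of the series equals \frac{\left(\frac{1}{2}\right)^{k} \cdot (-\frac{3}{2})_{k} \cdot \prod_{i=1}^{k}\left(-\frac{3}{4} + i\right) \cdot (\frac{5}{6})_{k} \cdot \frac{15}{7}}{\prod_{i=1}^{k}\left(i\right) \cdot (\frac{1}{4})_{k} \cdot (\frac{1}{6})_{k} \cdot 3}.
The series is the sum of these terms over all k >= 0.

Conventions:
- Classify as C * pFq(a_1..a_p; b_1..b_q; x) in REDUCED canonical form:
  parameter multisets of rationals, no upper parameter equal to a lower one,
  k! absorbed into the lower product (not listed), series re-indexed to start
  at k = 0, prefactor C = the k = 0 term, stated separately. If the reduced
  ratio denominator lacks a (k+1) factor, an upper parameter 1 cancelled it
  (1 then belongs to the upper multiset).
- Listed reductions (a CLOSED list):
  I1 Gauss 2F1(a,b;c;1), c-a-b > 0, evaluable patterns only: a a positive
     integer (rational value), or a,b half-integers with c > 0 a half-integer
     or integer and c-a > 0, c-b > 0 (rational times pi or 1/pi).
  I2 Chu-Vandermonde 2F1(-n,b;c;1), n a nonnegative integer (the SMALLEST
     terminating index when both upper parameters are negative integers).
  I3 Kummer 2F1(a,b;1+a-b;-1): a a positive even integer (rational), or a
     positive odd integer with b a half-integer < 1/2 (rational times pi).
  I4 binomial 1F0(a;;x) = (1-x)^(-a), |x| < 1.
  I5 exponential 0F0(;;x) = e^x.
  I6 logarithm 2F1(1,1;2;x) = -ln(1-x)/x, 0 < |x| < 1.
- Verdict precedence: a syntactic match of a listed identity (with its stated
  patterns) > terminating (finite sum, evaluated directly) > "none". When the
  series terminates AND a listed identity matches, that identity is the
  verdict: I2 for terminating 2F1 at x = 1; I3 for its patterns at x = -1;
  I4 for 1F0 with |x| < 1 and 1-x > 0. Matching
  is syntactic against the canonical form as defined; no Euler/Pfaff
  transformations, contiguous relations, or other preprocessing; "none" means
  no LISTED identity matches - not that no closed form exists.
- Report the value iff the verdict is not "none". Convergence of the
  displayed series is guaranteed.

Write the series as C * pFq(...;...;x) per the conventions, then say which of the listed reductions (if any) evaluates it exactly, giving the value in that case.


Prefactor \frac{5}{7}, argument \frac{1}{2}: 2F1 with upper {-\frac{3}{2}, \frac{5}{6}} over lower {\frac{1}{6}}. Verdict: none - at argument \frac{1}{2} the multisets {-\frac{3}{2}, \frac{5}{6}} ; {\frac{1}{6}} match no listed identity.

Key observation: t_0 being \frac{5}{7}, the parameter 1/4 appears in both the upper and lower lists and cancels.
Ratio: r(k) = \frac{1}{2} * (k-\frac{3}{2}) (k+\frac{5}{6}) / [(k+\frac{1}{6}) (k+1)] - poly over poly, x = \frac{1}{2} from leading terms; C = \frac{5}{7} at k = 0.


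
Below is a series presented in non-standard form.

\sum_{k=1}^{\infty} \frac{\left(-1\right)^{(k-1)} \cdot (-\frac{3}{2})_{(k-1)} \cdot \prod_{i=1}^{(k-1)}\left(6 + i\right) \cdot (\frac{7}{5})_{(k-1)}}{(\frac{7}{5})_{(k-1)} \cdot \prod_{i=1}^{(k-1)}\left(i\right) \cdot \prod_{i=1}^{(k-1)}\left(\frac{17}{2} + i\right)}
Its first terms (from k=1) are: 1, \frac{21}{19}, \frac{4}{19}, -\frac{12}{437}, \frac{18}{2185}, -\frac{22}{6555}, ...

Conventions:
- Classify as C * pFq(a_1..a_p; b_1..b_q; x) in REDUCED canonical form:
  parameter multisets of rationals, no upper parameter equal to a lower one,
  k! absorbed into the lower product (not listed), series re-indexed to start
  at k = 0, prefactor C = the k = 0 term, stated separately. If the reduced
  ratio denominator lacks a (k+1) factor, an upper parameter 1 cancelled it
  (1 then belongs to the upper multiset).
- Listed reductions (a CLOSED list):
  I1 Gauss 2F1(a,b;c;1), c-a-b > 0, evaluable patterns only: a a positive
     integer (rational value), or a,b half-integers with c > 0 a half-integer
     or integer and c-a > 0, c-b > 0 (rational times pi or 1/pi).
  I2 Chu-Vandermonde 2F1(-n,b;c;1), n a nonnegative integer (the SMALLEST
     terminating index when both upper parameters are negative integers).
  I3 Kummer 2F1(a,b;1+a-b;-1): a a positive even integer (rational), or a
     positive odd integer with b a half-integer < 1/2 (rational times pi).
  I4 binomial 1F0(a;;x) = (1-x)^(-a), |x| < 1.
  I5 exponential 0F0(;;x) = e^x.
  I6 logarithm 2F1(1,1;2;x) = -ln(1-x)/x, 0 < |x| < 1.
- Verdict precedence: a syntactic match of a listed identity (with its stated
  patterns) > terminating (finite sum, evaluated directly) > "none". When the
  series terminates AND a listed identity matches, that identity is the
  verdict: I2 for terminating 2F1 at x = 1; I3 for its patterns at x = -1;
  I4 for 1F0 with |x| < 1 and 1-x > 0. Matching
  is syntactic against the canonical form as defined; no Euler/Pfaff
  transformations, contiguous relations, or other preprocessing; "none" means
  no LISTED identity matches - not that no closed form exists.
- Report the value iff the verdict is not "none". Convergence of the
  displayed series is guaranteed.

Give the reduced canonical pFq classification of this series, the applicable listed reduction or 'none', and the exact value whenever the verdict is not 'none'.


Canonical form: C = 1 times 2F1 with upper {-\frac{3}{2}, 7}, lower {\frac{19}{2}}, x = -1. Verdict: the Kummer evaluation I3 applies (x = -1; c = \frac{19}{2} equals 1+a-b for upper {-\frac{3}{2}, 7}: listed pattern). Sum: \frac{765765}{1048576} \cdot \pi.

Key step: t_0 = 1 here, and the parameter 7/5 appears in both the upper and lower lists and cancels.
Step ratio: r(k) = -1 * (k-\frac{3}{2}) (k+7) / [(k+\frac{19}{2}) (k+1)] - rational in k. x = -1; t_0 = 1; negate the roots.


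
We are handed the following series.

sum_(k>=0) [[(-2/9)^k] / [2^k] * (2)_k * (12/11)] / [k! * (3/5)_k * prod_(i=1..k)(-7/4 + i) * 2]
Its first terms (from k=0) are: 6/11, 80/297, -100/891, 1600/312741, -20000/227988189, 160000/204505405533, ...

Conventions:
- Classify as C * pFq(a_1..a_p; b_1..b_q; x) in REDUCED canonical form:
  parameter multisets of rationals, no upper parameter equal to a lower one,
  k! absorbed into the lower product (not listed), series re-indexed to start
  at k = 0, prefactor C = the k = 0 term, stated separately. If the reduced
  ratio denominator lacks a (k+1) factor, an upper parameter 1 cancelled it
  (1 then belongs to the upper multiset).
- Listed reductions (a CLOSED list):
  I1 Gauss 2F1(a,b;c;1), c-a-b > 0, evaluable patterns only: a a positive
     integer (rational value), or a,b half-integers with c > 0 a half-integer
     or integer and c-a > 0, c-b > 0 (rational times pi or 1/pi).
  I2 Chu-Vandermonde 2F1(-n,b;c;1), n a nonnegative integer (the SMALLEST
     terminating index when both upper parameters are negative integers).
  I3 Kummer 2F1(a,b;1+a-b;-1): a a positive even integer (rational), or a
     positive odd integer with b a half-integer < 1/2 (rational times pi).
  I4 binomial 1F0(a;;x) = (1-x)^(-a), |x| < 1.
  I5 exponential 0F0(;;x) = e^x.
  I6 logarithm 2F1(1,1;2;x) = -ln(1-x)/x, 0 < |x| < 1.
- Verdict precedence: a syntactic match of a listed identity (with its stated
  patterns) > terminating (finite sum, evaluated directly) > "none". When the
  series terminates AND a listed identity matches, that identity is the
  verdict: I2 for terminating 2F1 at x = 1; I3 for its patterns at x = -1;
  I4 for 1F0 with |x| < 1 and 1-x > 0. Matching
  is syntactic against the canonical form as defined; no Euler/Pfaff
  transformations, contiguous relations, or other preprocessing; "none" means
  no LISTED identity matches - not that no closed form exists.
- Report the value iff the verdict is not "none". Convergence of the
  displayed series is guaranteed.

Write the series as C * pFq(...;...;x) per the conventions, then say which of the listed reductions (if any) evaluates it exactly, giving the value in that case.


Classification (C = 6/11): 1F2 with upper {2}, lower {-3/4, 3/5}, argument x = -1/9. Verdict: none. A 1F2 with upper {2} fits none of I1-I6 at x = -1/9; the sum runs forever.

Structural cue: with t_0 = 6/11, the constant factors (C = 6/11, x = -1/9) combine into one prefactor.
Consecutive-term ratio: r(k) = (-1/9) * (k+2) / [(k-3/4) (k+3/5) (k+1)] ; factor over Q: parameters, x = (-1/9), and C = 6/11.


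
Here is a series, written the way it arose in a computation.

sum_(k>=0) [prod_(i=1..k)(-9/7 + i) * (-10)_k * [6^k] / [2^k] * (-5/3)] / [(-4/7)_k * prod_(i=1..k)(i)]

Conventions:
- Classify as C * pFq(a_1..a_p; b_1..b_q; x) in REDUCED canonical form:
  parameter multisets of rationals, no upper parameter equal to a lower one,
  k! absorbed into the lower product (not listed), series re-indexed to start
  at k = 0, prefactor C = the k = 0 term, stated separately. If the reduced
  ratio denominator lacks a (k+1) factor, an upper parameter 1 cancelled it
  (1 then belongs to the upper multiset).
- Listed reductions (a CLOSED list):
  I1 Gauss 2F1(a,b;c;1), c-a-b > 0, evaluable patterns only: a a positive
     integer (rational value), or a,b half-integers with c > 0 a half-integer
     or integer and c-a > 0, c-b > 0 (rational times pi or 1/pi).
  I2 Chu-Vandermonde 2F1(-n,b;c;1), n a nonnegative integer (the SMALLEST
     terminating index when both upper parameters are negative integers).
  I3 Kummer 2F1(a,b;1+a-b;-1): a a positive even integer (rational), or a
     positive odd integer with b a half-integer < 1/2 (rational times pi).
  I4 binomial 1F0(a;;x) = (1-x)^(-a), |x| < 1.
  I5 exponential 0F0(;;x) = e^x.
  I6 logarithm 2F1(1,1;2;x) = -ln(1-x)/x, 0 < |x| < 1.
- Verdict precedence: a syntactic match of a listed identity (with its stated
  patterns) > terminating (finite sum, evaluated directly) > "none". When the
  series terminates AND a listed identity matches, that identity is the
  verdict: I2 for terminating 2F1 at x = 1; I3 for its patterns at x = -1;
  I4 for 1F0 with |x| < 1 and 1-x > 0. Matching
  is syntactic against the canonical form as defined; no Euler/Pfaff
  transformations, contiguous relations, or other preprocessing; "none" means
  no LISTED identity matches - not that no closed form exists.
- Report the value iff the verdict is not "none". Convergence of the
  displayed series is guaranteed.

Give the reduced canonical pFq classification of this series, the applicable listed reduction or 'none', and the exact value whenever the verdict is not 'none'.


Classification (C = -5/3): 2F1 with upper {-10, -2/7}, lower {-4/7}, argument x = 3. Verdict: terminating - the sum ends at index 10 because -10 is a negative integer; exact evaluation follows. Value: -551964835/186558.

First insight: from the first term -5/3: the product of the first k integers (prefactor -5/3) is k!.
Adjacent-term ratio: r(k) = 3 * (k-10) (k-2/7) / [(k-4/7) (k+1)] - poly over poly, x = 3 from leading terms; C = -5/3 at k = 0.


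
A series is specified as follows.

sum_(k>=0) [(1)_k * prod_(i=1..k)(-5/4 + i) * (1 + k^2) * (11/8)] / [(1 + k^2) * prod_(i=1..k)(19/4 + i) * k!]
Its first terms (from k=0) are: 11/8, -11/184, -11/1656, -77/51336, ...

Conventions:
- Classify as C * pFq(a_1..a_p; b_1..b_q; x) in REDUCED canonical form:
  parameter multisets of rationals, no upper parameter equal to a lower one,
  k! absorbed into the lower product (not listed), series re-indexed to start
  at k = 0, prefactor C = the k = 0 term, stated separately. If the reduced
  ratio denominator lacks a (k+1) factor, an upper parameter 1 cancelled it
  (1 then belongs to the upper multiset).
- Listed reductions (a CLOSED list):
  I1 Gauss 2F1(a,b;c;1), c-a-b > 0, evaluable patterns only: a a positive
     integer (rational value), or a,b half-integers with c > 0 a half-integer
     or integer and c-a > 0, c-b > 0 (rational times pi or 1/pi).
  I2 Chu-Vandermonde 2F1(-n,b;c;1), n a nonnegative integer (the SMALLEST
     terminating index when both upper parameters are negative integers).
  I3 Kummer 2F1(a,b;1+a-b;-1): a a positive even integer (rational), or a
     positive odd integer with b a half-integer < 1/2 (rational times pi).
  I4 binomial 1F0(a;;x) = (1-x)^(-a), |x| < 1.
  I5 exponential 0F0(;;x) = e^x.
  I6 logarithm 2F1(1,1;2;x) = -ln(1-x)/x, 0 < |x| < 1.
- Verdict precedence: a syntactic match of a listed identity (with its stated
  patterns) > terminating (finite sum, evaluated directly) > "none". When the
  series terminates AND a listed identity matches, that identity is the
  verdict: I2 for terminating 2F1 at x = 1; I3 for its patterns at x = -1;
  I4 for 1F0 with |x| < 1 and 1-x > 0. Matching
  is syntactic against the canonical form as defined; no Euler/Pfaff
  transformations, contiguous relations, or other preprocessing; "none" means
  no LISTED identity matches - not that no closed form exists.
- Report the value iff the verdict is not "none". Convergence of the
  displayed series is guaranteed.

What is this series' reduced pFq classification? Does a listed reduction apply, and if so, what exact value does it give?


Structural cue: x = 1 and the running product (C = 11/8, x = 1) telescopes to a rising factorial.
Adjacent-term ratio: r(k) = 1 * (k-1/4) (k+1) / [(k+23/4) (k+1)] - rational in k. x = 1; t_0 = 11/8; negate the roots.

This is 11/8 * 2F1(-1/4, 1; 23/4; 1) in reduced canonical form. Verdict: the Gauss summation I1 fires (x = 1: the Gamma ratio telescopes since c-a-b = 5 > 0 and a = 1 in Z>0). Sum: 209/160.
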